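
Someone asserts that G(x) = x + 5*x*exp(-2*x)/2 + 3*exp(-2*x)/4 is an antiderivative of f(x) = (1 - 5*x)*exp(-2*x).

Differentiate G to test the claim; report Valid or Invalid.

d/dx[G] = (-5*x + exp(2*x) + 1)*exp(-2*x)
d/dx[G] - f(x) = 1 != 0.

Invalid: d/dx[G] - f = 1, which is not 0.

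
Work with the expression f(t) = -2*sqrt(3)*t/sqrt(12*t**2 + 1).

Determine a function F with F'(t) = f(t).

An antiderivative is F(t) = -sqrt(4*t**2 + 1/3)/2.

f matches the chain-rule pattern g'(h)*h' with inner function h(t) = 4*t**2 + 1/3; substituting u = h(t) collapses the integral.
Check: d/dt[-sqrt(4*t**2 + 1/3)/2] = -2*sqrt(3)*t/sqrt(12*t**2 + 1) = f(t).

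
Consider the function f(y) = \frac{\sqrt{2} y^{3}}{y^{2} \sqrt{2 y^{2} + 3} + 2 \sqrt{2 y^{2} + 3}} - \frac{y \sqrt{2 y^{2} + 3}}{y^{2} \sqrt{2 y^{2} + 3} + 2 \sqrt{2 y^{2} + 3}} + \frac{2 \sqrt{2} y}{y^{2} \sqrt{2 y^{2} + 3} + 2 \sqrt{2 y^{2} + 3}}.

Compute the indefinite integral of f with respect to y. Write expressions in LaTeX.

F(y) = \frac{\sqrt{2} \sqrt{2 y^{2} + 3} - \log{\left(2 y^{2} + 4 \right)}}{2} + C

The integrand splits into summands that can be handled one at a time.
Check: d/dy[\frac{\sqrt{2} \sqrt{2 y^{2} + 3} - \log{\left(2 y^{2} + 4 \right)}}{2}] = \frac{\sqrt{2} y^{3} - y \sqrt{2 y^{2} + 3} + 2 \sqrt{2} y}{y^{2} \sqrt{2 y^{2} + 3} + 2 \sqrt{2 y^{2} + 3}}, which equals f(y).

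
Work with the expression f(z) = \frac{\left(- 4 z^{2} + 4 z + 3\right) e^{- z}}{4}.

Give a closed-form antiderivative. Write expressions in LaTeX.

An antiderivative is F(z) = \frac{\left(4 z^{2} + 4 z + 1\right) e^{- z}}{4}.

Recognize the product-rule pattern: f = u'v + uv' with u = z^{2} + z + \frac{1}{4}, v = e^{- z}, so integration by parts undoes it.
Check: d/dz[\frac{\left(4 z^{2} + 4 z + 1\right) e^{- z}}{4}] = \frac{\left(- 4 z^{2} + 4 z + 3\right) e^{- z}}{4} = f(z).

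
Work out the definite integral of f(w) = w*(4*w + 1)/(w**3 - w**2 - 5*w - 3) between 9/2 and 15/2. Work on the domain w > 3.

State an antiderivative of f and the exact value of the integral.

Factor the denominator ((w - 3)*(w + 1)**2) and decompose: f = 25/(16*(w + 1)) - 3/(4*(w + 1)**2) + 39/(16*(w - 3)); each piece integrates to a log, atan, or power term.
F(w) = (39*w*log(w - 3) + 25*w*log(w + 1) + 39*log(w - 3) + 25*log(w + 1) + 12)/(16*w + 16) is an antiderivative of f.
Check: d/dw[(39*w*log(w - 3) + 25*w*log(w + 1) + 39*log(w - 3) + 25*log(w + 1) + 12)/(16*w + 16)] = (4*w**2 + w)/(w**3 - w**2 - 5*w - 3), which equals f(w).
F(15/2) = 3/34 + 25*log(17/2)/16 + 39*log(9/2)/16; F(9/2) = 3/22 + 39*log(3/2)/16 + 25*log(11/2)/16.
Integral = F(15/2) - F(9/2) = -25*log(11/2)/16 - 39*log(3/2)/16 - 9/187 + 25*log(17/2)/16 + 39*log(9/2)/16.

Antiderivative: F(w) = (39*w*log(w - 3) + 25*w*log(w + 1) + 39*log(w - 3) + 25*log(w + 1) + 12)/(16*w + 16); value = -25*log(11/2)/16 - 39*log(3/2)/16 - 9/187 + 25*log(17/2)/16 + 39*log(9/2)/16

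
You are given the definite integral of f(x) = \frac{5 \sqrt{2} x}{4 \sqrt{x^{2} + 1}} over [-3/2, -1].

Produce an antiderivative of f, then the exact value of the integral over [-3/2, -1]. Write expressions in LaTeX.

Antiderivative: F(x) = \frac{5 \sqrt{2} \sqrt{x^{2} + 1}}{4}; value = \frac{5}{2} - \frac{5 \sqrt{26}}{8}

f matches the chain-rule pattern g'(h)*h' with inner function h(x) = 2 x^{2} + 2; substituting u = h(x) collapses the integral.
F(x) = \frac{5 \sqrt{2} \sqrt{x^{2} + 1}}{4} is an antiderivative of f.
Check: d/dx[\frac{5 \sqrt{2} \sqrt{x^{2} + 1}}{4}] = \frac{5 \sqrt{2} x}{4 \sqrt{x^{2} + 1}} = f(x).
F(-1) = \frac{5}{2}; F(-3/2) = \frac{5 \sqrt{26}}{8}.
Integral = F(-1) - F(-3/2) = \frac{5}{2} - \frac{5 \sqrt{26}}{8}.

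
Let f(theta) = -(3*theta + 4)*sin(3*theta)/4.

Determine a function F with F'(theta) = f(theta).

Differentiate the proposed F(theta) back; it has to land on f(theta) exactly.
Check: d/dtheta[(3*theta*cos(3*theta) - sin(3*theta) + 4*cos(3*theta))/12] = -3*theta*sin(3*theta)/4 - sin(3*theta), which equals f(theta).

An antiderivative is F(theta) = (3*theta*cos(3*theta) - sin(3*theta) + 4*cos(3*theta))/12.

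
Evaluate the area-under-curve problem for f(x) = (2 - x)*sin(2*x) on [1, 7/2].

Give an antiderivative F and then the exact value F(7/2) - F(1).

Recover f(x) by differentiating a candidate F(x); any mismatch rules it out.
F(x) = x*cos(2*x)/2 - sin(2*x)/4 - cos(2*x) is an antiderivative of f.
Check: d/dx[x*cos(2*x)/2 - sin(2*x)/4 - cos(2*x)] = -x*sin(2*x) + 2*sin(2*x), which equals f(x).
F(7/2) = -sin(7)/4 + 3*cos(7)/4; F(1) = -sin(2)/4 - cos(2)/2.
Integral = F(7/2) - F(1) = cos(2)/2 - sin(7)/4 + sin(2)/4 + 3*cos(7)/4.

Antiderivative: F(x) = x*cos(2*x)/2 - sin(2*x)/4 - cos(2*x); value = cos(2)/2 - sin(7)/4 + sin(2)/4 + 3*cos(7)/4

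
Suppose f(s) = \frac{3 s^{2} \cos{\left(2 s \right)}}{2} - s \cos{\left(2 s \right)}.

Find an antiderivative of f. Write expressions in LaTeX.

The integrand splits into summands that can be handled one at a time.
Check: d/ds[\frac{6 s^{2} \sin{\left(2 s \right)} - 4 s \sin{\left(2 s \right)} + 6 s \cos{\left(2 s \right)} - 3 \sin{\left(2 s \right)} - 2 \cos{\left(2 s \right)}}{8}] = \frac{3 s^{2} \cos{\left(2 s \right)}}{2} - s \cos{\left(2 s \right)} = f(s).

An antiderivative is F(s) = \frac{6 s^{2} \sin{\left(2 s \right)} - 4 s \sin{\left(2 s \right)} + 6 s \cos{\left(2 s \right)} - 3 \sin{\left(2 s \right)} - 2 \cos{\left(2 s \right)}}{8}.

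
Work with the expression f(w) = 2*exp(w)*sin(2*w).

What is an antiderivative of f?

An antiderivative is F(w) = 2*exp(w)*sin(2*w)/5 - 4*exp(w)*cos(2*w)/5.

An antiderivative F(w) passes only if d/dw[F] lands on f(w) exactly.
Check: d/dw[2*exp(w)*sin(2*w)/5 - 4*exp(w)*cos(2*w)/5] = 2*exp(w)*sin(2*w) = f(w).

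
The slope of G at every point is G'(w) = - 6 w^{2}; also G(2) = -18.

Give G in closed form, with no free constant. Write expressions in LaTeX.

Recover the given G'(w) by differentiating a candidate G(w); any mismatch rules it out.
A general antiderivative is - 2 w^{3} - 1 + C.
The condition gives C = -18 - (-17) = -1.
So G(w) = - 2 w^{3} - 2.
Check: d/dw[- 2 w^{3} - 2] = - 6 w^{2} = G'(w).

G(w) = - 2 w^{3} - 2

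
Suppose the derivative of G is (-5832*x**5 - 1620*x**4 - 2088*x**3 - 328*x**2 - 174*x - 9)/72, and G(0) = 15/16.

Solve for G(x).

G'(x) matches the chain-rule pattern g'(h)*h' with inner function h(x) = 3*x**2 + x/3 + 1/2; substituting u = h(x) collapses the integral.
A general antiderivative is -(3*x**2 + x/3 + 1/2)**3/2 + C.
The condition gives C = 15/16 - (-1/16) = 1.
So G(x) = -(5832*x**6 + 1944*x**5 + 3132*x**4 + 656*x**3 + 522*x**2 + 54*x - 405)/432.
Check: d/dx[-(5832*x**6 + 1944*x**5 + 3132*x**4 + 656*x**3 + 522*x**2 + 54*x - 405)/432] = -81*x**5 - 45*x**4/2 - 29*x**3 - 41*x**2/9 - 29*x/12 - 1/8, which equals G'(x).

G(x) = -(5832*x**6 + 1944*x**5 + 3132*x**4 + 656*x**3 + 522*x**2 + 54*x - 405)/432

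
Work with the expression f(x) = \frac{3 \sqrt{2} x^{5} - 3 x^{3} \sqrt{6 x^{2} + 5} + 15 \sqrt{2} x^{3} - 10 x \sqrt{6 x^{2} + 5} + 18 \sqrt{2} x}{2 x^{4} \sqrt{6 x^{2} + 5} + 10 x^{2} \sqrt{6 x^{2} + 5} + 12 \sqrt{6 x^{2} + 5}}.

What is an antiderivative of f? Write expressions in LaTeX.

An antiderivative is F(x) = \frac{\sqrt{3 x^{2} + \frac{5}{2}}}{2} - \log{\left(\frac{x^{2}}{2} + 1 \right)} + \frac{\log{\left(\frac{x^{2}}{2} + \frac{3}{2} \right)}}{4}.

A first test for any F(x): its x-derivative must equal f(x) identically.
Check: d/dx[\frac{\sqrt{3 x^{2} + \frac{5}{2}}}{2} - \log{\left(\frac{x^{2}}{2} + 1 \right)} + \frac{\log{\left(\frac{x^{2}}{2} + \frac{3}{2} \right)}}{4}] = \frac{3 \sqrt{2} x^{5} - 3 x^{3} \sqrt{6 x^{2} + 5} + 15 \sqrt{2} x^{3} - 10 x \sqrt{6 x^{2} + 5} + 18 \sqrt{2} x}{2 x^{4} \sqrt{6 x^{2} + 5} + 10 x^{2} \sqrt{6 x^{2} + 5} + 12 \sqrt{6 x^{2} + 5}} = f(x).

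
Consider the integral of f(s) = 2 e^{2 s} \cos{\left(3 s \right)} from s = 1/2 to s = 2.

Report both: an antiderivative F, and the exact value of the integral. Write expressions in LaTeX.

An antiderivative F(s) passes only if d/ds[F] lands on f(s) exactly.
F(s) = \frac{2 \left(3 \sin{\left(3 s \right)} + 2 \cos{\left(3 s \right)}\right) e^{2 s}}{13} is an antiderivative of f.
Check: d/ds[\frac{2 \left(3 \sin{\left(3 s \right)} + 2 \cos{\left(3 s \right)}\right) e^{2 s}}{13}] = 2 e^{2 s} \cos{\left(3 s \right)} = f(s).
F(2) = \frac{6 e^{4} \sin{\left(6 \right)}}{13} + \frac{4 e^{4} \cos{\left(6 \right)}}{13}; F(1/2) = \frac{4 e \cos{\left(\frac{3}{2} \right)}}{13} + \frac{6 e \sin{\left(\frac{3}{2} \right)}}{13}.
Integral = F(2) - F(1/2) = \frac{6 e^{4} \sin{\left(6 \right)}}{13} - \frac{6 e \sin{\left(\frac{3}{2} \right)}}{13} - \frac{4 e \cos{\left(\frac{3}{2} \right)}}{13} + \frac{4 e^{4} \cos{\left(6 \right)}}{13}.

Antiderivative: F(s) = \frac{2 \left(3 \sin{\left(3 s \right)} + 2 \cos{\left(3 s \right)}\right) e^{2 s}}{13}; value = \frac{6 e^{4} \sin{\left(6 \right)}}{13} - \frac{6 e \sin{\left(\frac{3}{2} \right)}}{13} - \frac{4 e \cos{\left(\frac{3}{2} \right)}}{13} + \frac{4 e^{4} \cos{\left(6 \right)}}{13}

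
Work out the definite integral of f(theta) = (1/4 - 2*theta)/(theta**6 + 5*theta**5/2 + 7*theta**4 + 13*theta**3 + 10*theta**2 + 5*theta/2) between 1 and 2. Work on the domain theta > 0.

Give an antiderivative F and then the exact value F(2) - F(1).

Antiderivative: F(theta) = log(theta)/10 - 40*log(theta + 1/2)/21 + 11*log(theta + 1)/6 - log(theta**2 + 5)/70 + 11*sqrt(5)*atan(sqrt(5)*theta/5)/420 - 3/(4*theta + 4); value = -40*log(5/2)/21 - 26*log(2)/15 - log(9)/70 - 11*sqrt(5)*atan(sqrt(5)/5)/420 + log(6)/70 + 11*sqrt(5)*atan(2*sqrt(5)/5)/420 + 1/8 + 40*log(3/2)/21 + 11*log(3)/6

Factor the denominator (2*theta*(theta + 1)**2*(2*theta + 1)*(theta**2 + 5)) and decompose: f = -(12*theta - 55)/(420*(theta**2 + 5)) - 80/(21*(2*theta + 1)) + 11/(6*(theta + 1)) + 3/(4*(theta + 1)**2) + 1/(10*theta); each piece integrates to a log, atan, or power term.
F(theta) = log(theta)/10 - 40*log(theta + 1/2)/21 + 11*log(theta + 1)/6 - log(theta**2 + 5)/70 + 11*sqrt(5)*atan(sqrt(5)*theta/5)/420 - 3/(4*theta + 4) is an antiderivative of f.
Check: d/dtheta[log(theta)/10 - 40*log(theta + 1/2)/21 + 11*log(theta + 1)/6 - log(theta**2 + 5)/70 + 11*sqrt(5)*atan(sqrt(5)*theta/5)/420 - 3/(4*theta + 4)] = (1 - 8*theta)/(4*theta**6 + 10*theta**5 + 28*theta**4 + 52*theta**3 + 40*theta**2 + 10*theta), which equals f(theta).
F(2) = -40*log(5/2)/21 - 1/4 - log(9)/70 + 11*sqrt(5)*atan(2*sqrt(5)/5)/420 + log(2)/10 + 11*log(3)/6; F(1) = -40*log(3/2)/21 - 3/8 - log(6)/70 + 11*sqrt(5)*atan(sqrt(5)/5)/420 + 11*log(2)/6.
Integral = F(2) - F(1) = -40*log(5/2)/21 - 26*log(2)/15 - log(9)/70 - 11*sqrt(5)*atan(sqrt(5)/5)/420 + log(6)/70 + 11*sqrt(5)*atan(2*sqrt(5)/5)/420 + 1/8 + 40*log(3/2)/21 + 11*log(3)/6.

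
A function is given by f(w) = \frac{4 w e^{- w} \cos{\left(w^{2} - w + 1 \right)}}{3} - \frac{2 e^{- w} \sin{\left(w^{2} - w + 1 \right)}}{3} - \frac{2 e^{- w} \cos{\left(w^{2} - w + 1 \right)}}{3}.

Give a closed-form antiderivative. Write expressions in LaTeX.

An antiderivative is F(w) = \frac{2 e^{- w} \sin{\left(w^{2} - w + 1 \right)}}{3}.

f has the shape u'v + uv' for u = \frac{2 e^{- w}}{3} and v = \sin{\left(w^{2} - w + 1 \right)} — it is the derivative of the product u*v.
Check: d/dw[\frac{2 e^{- w} \sin{\left(w^{2} - w + 1 \right)}}{3}] = \frac{\left(4 w \cos{\left(w^{2} - w + 1 \right)} - 2 \sin{\left(w^{2} - w + 1 \right)} - 2 \cos{\left(w^{2} - w + 1 \right)}\right) e^{- w}}{3}, which equals f(w).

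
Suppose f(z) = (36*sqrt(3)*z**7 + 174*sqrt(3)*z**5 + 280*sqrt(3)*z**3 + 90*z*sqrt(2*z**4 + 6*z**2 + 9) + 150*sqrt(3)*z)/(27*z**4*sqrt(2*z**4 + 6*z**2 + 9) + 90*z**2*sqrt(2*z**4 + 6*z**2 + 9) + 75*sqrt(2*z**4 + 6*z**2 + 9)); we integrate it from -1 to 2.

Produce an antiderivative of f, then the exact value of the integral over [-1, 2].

Antiderivative: F(z) = (3*sqrt(3)*z**2*sqrt(2*z**4 + 6*z**2 + 9) + 5*sqrt(3)*sqrt(2*z**4 + 6*z**2 + 9) - 15)/(3*(3*z**2 + 5)); value = -sqrt(51)/3 + 45/136 + sqrt(195)/3

Check any antiderivative F(z) by computing F'(z) and comparing it with f(z).
F(z) = (3*sqrt(3)*z**2*sqrt(2*z**4 + 6*z**2 + 9) + 5*sqrt(3)*sqrt(2*z**4 + 6*z**2 + 9) - 15)/(3*(3*z**2 + 5)) is an antiderivative of f.
Check: d/dz[(3*sqrt(3)*z**2*sqrt(2*z**4 + 6*z**2 + 9) + 5*sqrt(3)*sqrt(2*z**4 + 6*z**2 + 9) - 15)/(3*(3*z**2 + 5))] = (36*sqrt(3)*z**7 + 174*sqrt(3)*z**5 + 280*sqrt(3)*z**3 + 90*z*sqrt(2*z**4 + 6*z**2 + 9) + 150*sqrt(3)*z)/(27*z**4*sqrt(2*z**4 + 6*z**2 + 9) + 90*z**2*sqrt(2*z**4 + 6*z**2 + 9) + 75*sqrt(2*z**4 + 6*z**2 + 9)) = f(z).
F(2) = -5/17 + sqrt(195)/3; F(-1) = -5/8 + sqrt(51)/3.
Integral = F(2) - F(-1) = -sqrt(51)/3 + 45/136 + sqrt(195)/3.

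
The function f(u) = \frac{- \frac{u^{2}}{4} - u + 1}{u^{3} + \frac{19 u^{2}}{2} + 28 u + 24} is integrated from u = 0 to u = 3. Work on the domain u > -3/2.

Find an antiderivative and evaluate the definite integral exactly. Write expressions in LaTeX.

Antiderivative: F(u) = \frac{31 \log{\left(u + \frac{3}{2} \right)}}{100} - \frac{14 \log{\left(u + 4 \right)}}{25} + \frac{2}{5 u + 20}; value = - \frac{14 \log{\left(7 \right)}}{25} - \frac{31 \log{\left(\frac{3}{2} \right)}}{100} - \frac{3}{70} + \frac{31 \log{\left(\frac{9}{2} \right)}}{100} + \frac{14 \log{\left(4 \right)}}{25}

The denominator factors as 2 \left(u + 4\right)^{2} \left(2 u + 3\right); partial fractions split f into directly integrable pieces: \frac{31}{50 \left(2 u + 3\right)} - \frac{14}{25 \left(u + 4\right)} - \frac{2}{5 \left(u + 4\right)^{2}}.
F(u) = \frac{31 \log{\left(u + \frac{3}{2} \right)}}{100} - \frac{14 \log{\left(u + 4 \right)}}{25} + \frac{2}{5 u + 20} is an antiderivative of f.
Check: d/du[\frac{31 \log{\left(u + \frac{3}{2} \right)}}{100} - \frac{14 \log{\left(u + 4 \right)}}{25} + \frac{2}{5 u + 20}] = \frac{- u^{2} - 4 u + 4}{4 u^{3} + 38 u^{2} + 112 u + 96}, which equals f(u).
F(3) = - \frac{14 \log{\left(7 \right)}}{25} + \frac{2}{35} + \frac{31 \log{\left(\frac{9}{2} \right)}}{100}; F(0) = - \frac{14 \log{\left(4 \right)}}{25} + \frac{1}{10} + \frac{31 \log{\left(\frac{3}{2} \right)}}{100}.
Integral = F(3) - F(0) = - \frac{14 \log{\left(7 \right)}}{25} - \frac{31 \log{\left(\frac{3}{2} \right)}}{100} - \frac{3}{70} + \frac{31 \log{\left(\frac{9}{2} \right)}}{100} + \frac{14 \log{\left(4 \right)}}{25}.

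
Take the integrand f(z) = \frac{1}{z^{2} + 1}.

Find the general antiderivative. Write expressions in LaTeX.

F(z) = \operatorname{atan}{\left(z \right)} + C

Differentiate the proposed F(z) back; it has to land on f(z) exactly.
Check: d/dz[\operatorname{atan}{\left(z \right)}] = \frac{1}{z^{2} + 1} = f(z).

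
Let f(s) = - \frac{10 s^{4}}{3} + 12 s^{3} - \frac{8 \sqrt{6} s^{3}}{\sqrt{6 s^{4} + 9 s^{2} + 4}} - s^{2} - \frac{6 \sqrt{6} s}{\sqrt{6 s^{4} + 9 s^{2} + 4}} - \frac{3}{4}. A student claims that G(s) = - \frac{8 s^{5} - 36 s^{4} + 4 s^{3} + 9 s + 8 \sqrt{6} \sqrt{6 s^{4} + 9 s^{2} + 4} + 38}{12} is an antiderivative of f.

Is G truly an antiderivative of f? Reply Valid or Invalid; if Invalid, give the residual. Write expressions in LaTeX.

d/ds[G] = \frac{- 40 s^{4} \sqrt{6 s^{4} + 9 s^{2} + 4} + 144 s^{3} \sqrt{6 s^{4} + 9 s^{2} + 4} - 96 \sqrt{6} s^{3} - 12 s^{2} \sqrt{6 s^{4} + 9 s^{2} + 4} - 72 \sqrt{6} s - 9 \sqrt{6 s^{4} + 9 s^{2} + 4}}{12 \sqrt{6 s^{4} + 9 s^{2} + 4}}
This equals f(s) exactly, so the claim holds.

Valid - the claim checks out under differentiation.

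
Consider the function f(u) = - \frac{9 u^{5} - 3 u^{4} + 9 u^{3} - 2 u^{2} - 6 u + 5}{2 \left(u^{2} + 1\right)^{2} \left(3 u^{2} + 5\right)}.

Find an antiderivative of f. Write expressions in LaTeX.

Differentiate the proposed F(u) back; it has to land on f(u) exactly.
Check: d/du[- \frac{u}{2 u^{2} + 2} - \frac{3 \log{\left(u^{2} + \frac{5}{3} \right)}}{4} - \frac{3}{4 u^{2} + 4}] = \frac{- 9 u^{5} + 3 u^{4} - 9 u^{3} + 2 u^{2} + 6 u - 5}{6 u^{6} + 22 u^{4} + 26 u^{2} + 10}, which equals f(u).

An antiderivative is F(u) = - \frac{u}{2 u^{2} + 2} - \frac{3 \log{\left(u^{2} + \frac{5}{3} \right)}}{4} - \frac{3}{4 u^{2} + 4}.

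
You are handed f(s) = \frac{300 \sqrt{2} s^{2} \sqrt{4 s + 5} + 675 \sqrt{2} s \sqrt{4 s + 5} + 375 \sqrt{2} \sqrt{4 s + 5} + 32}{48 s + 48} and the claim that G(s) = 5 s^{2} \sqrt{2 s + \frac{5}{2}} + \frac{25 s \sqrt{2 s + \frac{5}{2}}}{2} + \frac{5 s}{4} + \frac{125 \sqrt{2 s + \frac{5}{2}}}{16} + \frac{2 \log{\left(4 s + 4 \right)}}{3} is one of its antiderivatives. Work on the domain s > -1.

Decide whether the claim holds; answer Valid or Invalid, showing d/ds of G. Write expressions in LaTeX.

Invalid: d/ds[G] - f = \frac{5}{4}, which is not 0.

d/ds[G] = \frac{1200 s^{3} + 4200 s^{2} + 30 \sqrt{2} s \sqrt{4 s + 5} + 4875 s + 46 \sqrt{2} \sqrt{4 s + 5} + 1875}{24 \sqrt{2} s \sqrt{4 s + 5} + 24 \sqrt{2} \sqrt{4 s + 5}}
d/ds[G] - f(s) = \frac{5}{4} != 0.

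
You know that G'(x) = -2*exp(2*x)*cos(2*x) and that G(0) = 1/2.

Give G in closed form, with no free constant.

G(x) = -exp(2*x)*sin(2*x)/2 - exp(2*x)*cos(2*x)/2 + 1

Check a candidate G(x) by differentiating: d/dx[G] must match the given G'(x).
A general antiderivative is -exp(2*x)*sin(2*x)/2 - exp(2*x)*cos(2*x)/2 + C.
The condition gives C = 1/2 - (-1/2) = 1.
So G(x) = -exp(2*x)*sin(2*x)/2 - exp(2*x)*cos(2*x)/2 + 1.
Check: d/dx[-exp(2*x)*sin(2*x)/2 - exp(2*x)*cos(2*x)/2 + 1] = -2*exp(2*x)*cos(2*x) = G'(x).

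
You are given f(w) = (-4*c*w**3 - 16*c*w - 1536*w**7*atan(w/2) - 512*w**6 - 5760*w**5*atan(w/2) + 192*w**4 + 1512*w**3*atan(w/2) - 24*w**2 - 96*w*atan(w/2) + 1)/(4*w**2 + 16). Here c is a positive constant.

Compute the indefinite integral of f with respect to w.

F(w) = -c*w**2/2 - 64*w**6*atan(w/2) + 24*w**4*atan(w/2) - 3*w**2*atan(w/2) + atan(w/2)/8 + C

Differentiate the proposed F(w) back; it has to land on f(w) exactly.
Check: d/dw[-c*w**2/2 - 64*w**6*atan(w/2) + 24*w**4*atan(w/2) - 3*w**2*atan(w/2) + atan(w/2)/8] = (-4*c*w**3 - 16*c*w - 1536*w**7*atan(w/2) - 512*w**6 - 5760*w**5*atan(w/2) + 192*w**4 + 1512*w**3*atan(w/2) - 24*w**2 - 96*w*atan(w/2) + 1)/(4*w**2 + 16) = f(w).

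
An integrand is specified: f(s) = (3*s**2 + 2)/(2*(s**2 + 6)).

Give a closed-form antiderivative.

An antiderivative is F(s) = 3*s/2 - 4*sqrt(6)*atan(sqrt(6)*s/6)/3.

For F(s) to be correct the identity F'(s) - f(s) = 0 must hold.
Check: d/ds[3*s/2 - 4*sqrt(6)*atan(sqrt(6)*s/6)/3] = (3*s**2 + 2)/(2*s**2 + 12), which equals f(s).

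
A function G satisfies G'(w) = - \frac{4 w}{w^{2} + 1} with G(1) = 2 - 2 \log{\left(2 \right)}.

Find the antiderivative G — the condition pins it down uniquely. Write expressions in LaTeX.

G'(w) matches the chain-rule pattern g'(h)*h' with inner function h(w) = w^{2} + 1; substituting u = h(w) collapses the integral.
A general antiderivative is - 2 \log{\left(w^{2} + 1 \right)} + C.
The condition gives C = 2 - 2 \log{\left(2 \right)} - (- 2 \log{\left(2 \right)}) = 2.
So G(w) = 2 - 2 \log{\left(w^{2} + 1 \right)}.
Check: d/dw[2 - 2 \log{\left(w^{2} + 1 \right)}] = - \frac{4 w}{w^{2} + 1} = G'(w).

G(w) = 2 - 2 \log{\left(w^{2} + 1 \right)}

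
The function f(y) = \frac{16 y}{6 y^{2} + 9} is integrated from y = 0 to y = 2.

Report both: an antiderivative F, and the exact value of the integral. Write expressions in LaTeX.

The substitution u = 4 y^{2} + 6 works: f is exactly (dF/du)*(du/dy) for that inner function.
F(y) = \frac{4 \log{\left(4 y^{2} + 6 \right)}}{3} is an antiderivative of f.
Check: d/dy[\frac{4 \log{\left(4 y^{2} + 6 \right)}}{3}] = \frac{16 y}{6 y^{2} + 9} = f(y).
F(2) = \frac{4 \log{\left(22 \right)}}{3}; F(0) = \frac{4 \log{\left(6 \right)}}{3}.
Integral = F(2) - F(0) = - \frac{4 \log{\left(6 \right)}}{3} + \frac{4 \log{\left(22 \right)}}{3}.

Antiderivative: F(y) = \frac{4 \log{\left(4 y^{2} + 6 \right)}}{3}; value = - \frac{4 \log{\left(6 \right)}}{3} + \frac{4 \log{\left(22 \right)}}{3}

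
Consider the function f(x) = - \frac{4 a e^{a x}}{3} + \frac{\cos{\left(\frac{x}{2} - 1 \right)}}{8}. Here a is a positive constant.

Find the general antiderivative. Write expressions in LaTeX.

The integrand splits into summands that can be handled one at a time.
Check: d/dx[\frac{- 16 e^{a x} + 3 \sin{\left(\frac{x}{2} - 1 \right)}}{12}] = - \frac{4 a e^{a x}}{3} + \frac{\cos{\left(\frac{x}{2} - 1 \right)}}{8} = f(x).

F(x) = \frac{- 16 e^{a x} + 3 \sin{\left(\frac{x}{2} - 1 \right)}}{12} + C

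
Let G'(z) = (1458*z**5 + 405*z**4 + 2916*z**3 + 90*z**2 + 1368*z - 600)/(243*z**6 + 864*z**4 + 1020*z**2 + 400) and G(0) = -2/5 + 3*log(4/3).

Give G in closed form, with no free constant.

G(z) = (1 - 5*z/2)/(3*z**2/2 + 5/3) + 3*log(z**2 + 4/3) - 1

The proposed G(z) is checked by its d/dz: the result must match the given G'(z).
A general antiderivative is (1 - 5*z/2)/(3*z**2/2 + 5/3) + 3*log(z**2 + 4/3) + C.
The condition gives C = -2/5 + 3*log(4/3) - (3/5 + 3*log(4/3)) = -1.
So G(z) = (1 - 5*z/2)/(3*z**2/2 + 5/3) + 3*log(z**2 + 4/3) - 1.
Check: d/dz[(1 - 5*z/2)/(3*z**2/2 + 5/3) + 3*log(z**2 + 4/3) - 1] = (1458*z**5 + 405*z**4 + 2916*z**3 + 90*z**2 + 1368*z - 600)/(243*z**6 + 864*z**4 + 1020*z**2 + 400) = G'(z).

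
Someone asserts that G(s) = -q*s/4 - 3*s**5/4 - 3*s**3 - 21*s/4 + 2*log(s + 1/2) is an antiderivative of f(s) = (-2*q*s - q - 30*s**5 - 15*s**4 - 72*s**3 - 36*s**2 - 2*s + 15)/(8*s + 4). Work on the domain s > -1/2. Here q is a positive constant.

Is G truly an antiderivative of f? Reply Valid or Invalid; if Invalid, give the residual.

Invalid: d/ds[G] - f = -5, which is not 0.

d/ds[G] = (-2*q*s - q - 30*s**5 - 15*s**4 - 72*s**3 - 36*s**2 - 42*s - 5)/(8*s + 4)
d/ds[G] - f(s) = -5 != 0.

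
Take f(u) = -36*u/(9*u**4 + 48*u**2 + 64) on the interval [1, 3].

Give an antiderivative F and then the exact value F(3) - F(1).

Antiderivative: F(u) = 1/(u**2/2 + 4/3); value = -144/385

The substitution w = u**2/2 + 4/3 works: f is exactly (dF/dw)*(dw/du) for that inner function.
F(u) = 1/(u**2/2 + 4/3) is an antiderivative of f.
Check: d/du[1/(u**2/2 + 4/3)] = -36*u/(9*u**4 + 48*u**2 + 64) = f(u).
F(3) = 6/35; F(1) = 6/11.
Integral = F(3) - F(1) = -144/385.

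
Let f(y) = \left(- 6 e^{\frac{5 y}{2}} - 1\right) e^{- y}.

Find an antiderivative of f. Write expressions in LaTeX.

For F(y) to be correct the identity F'(y) - f(y) = 0 must hold.
Check: d/dy[\left(1 - 4 e^{\frac{5 y}{2}}\right) e^{- y}] = \left(- 6 e^{\frac{5 y}{2}} - 1\right) e^{- y} = f(y).

An antiderivative is F(y) = \left(1 - 4 e^{\frac{5 y}{2}}\right) e^{- y}.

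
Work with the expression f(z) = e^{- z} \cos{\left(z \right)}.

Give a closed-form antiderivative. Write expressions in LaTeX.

Recover f(z) by differentiating a candidate F(z); any mismatch rules it out.
Check: d/dz[\frac{\left(\sin{\left(z \right)} - \cos{\left(z \right)}\right) e^{- z}}{2}] = e^{- z} \cos{\left(z \right)} = f(z).

An antiderivative is F(z) = \frac{\left(\sin{\left(z \right)} - \cos{\left(z \right)}\right) e^{- z}}{2}.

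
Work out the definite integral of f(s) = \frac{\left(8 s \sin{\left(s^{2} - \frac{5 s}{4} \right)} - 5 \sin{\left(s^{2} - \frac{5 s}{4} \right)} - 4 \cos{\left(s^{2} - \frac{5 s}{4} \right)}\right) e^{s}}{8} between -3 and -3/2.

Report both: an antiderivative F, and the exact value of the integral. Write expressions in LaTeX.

Recognize the product-rule pattern: f = u'v + uv' with u = - \frac{\cos{\left(s^{2} - \frac{5 s}{4} \right)}}{2}, v = e^{s}, so integration by parts undoes it.
F(s) = - \frac{e^{s} \cos{\left(s^{2} - \frac{5 s}{4} \right)}}{2} is an antiderivative of f.
Check: d/ds[- \frac{e^{s} \cos{\left(s^{2} - \frac{5 s}{4} \right)}}{2}] = s e^{s} \sin{\left(s^{2} - \frac{5 s}{4} \right)} - \frac{5 e^{s} \sin{\left(s^{2} - \frac{5 s}{4} \right)}}{8} - \frac{e^{s} \cos{\left(s^{2} - \frac{5 s}{4} \right)}}{2}, which equals f(s).
F(-3/2) = - \frac{\cos{\left(\frac{33}{8} \right)}}{2 e^{\frac{3}{2}}}; F(-3) = - \frac{\cos{\left(\frac{51}{4} \right)}}{2 e^{3}}.
Integral = F(-3/2) - F(-3) = \frac{\cos{\left(\frac{51}{4} \right)}}{2 e^{3}} - \frac{\cos{\left(\frac{33}{8} \right)}}{2 e^{\frac{3}{2}}}.

Antiderivative: F(s) = - \frac{e^{s} \cos{\left(s^{2} - \frac{5 s}{4} \right)}}{2}; value = \frac{\cos{\left(\frac{51}{4} \right)}}{2 e^{3}} - \frac{\cos{\left(\frac{33}{8} \right)}}{2 e^{\frac{3}{2}}}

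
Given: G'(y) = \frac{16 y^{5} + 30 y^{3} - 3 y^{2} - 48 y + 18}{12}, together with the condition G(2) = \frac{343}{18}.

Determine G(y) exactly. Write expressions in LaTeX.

Recover the given G'(y) by differentiating a candidate G(y); any mismatch rules it out.
A general antiderivative is \frac{2 y^{6}}{9} + \frac{5 y^{4}}{8} - \frac{y^{3}}{12} - 2 y^{2} + \frac{3 y}{2} + C.
The condition gives C = \frac{343}{18} - (\frac{167}{9}) = \frac{1}{2}.
So G(y) = \frac{2 y^{6}}{9} + \frac{5 y^{4}}{8} - \frac{y^{3}}{12} - 2 y^{2} + \frac{3 y}{2} + \frac{1}{2}.
Check: d/dy[\frac{2 y^{6}}{9} + \frac{5 y^{4}}{8} - \frac{y^{3}}{12} - 2 y^{2} + \frac{3 y}{2} + \frac{1}{2}] = \frac{4 y^{5}}{3} + \frac{5 y^{3}}{2} - \frac{y^{2}}{4} - 4 y + \frac{3}{2}, which equals G'(y).

G(y) = \frac{2 y^{6}}{9} + \frac{5 y^{4}}{8} - \frac{y^{3}}{12} - 2 y^{2} + \frac{3 y}{2} + \frac{1}{2}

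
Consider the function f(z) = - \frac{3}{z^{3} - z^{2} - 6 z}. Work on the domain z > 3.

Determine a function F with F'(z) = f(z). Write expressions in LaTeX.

An antiderivative is F(z) = \frac{\log{\left(z \right)}}{2} - \frac{\log{\left(z - 3 \right)}}{5} - \frac{3 \log{\left(z + 2 \right)}}{10}.

Factor the denominator (z \left(z - 3\right) \left(z + 2\right)) and decompose: f = - \frac{3}{10 \left(z + 2\right)} - \frac{1}{5 \left(z - 3\right)} + \frac{1}{2 z}; each piece integrates to a log, atan, or power term.
Check: d/dz[\frac{\log{\left(z \right)}}{2} - \frac{\log{\left(z - 3 \right)}}{5} - \frac{3 \log{\left(z + 2 \right)}}{10}] = - \frac{3}{z^{3} - z^{2} - 6 z} = f(z).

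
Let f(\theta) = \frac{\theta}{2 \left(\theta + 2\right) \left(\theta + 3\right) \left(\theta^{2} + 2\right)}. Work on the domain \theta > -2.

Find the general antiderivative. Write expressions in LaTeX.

The denominator factors as 2 \left(\theta + 2\right) \left(\theta + 3\right) \left(\theta^{2} + 2\right); partial fractions split f into directly integrable pieces: \frac{2 \theta + 5}{66 \left(\theta^{2} + 2\right)} + \frac{3}{22 \left(\theta + 3\right)} - \frac{1}{6 \left(\theta + 2\right)}.
Check: d/d\theta[\frac{- 22 \log{\left(\theta + 2 \right)} + 18 \log{\left(\theta + 3 \right)} + 2 \log{\left(\theta^{2} + 2 \right)} + 5 \sqrt{2} \operatorname{atan}{\left(\frac{\sqrt{2} \theta}{2} \right)}}{132}] = \frac{\theta}{2 \theta^{4} + 10 \theta^{3} + 16 \theta^{2} + 20 \theta + 24}, which equals f(\theta).

F(\theta) = \frac{- 22 \log{\left(\theta + 2 \right)} + 18 \log{\left(\theta + 3 \right)} + 2 \log{\left(\theta^{2} + 2 \right)} + 5 \sqrt{2} \operatorname{atan}{\left(\frac{\sqrt{2} \theta}{2} \right)}}{132} + C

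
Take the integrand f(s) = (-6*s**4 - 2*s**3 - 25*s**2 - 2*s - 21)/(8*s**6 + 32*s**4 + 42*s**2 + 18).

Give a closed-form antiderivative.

An antiderivative is F(s) = (-8*s**2*atan(s) - 2*s - 12*atan(s) + 1)/(8*s**2 + 12).

Differentiate the proposed F(s) back; it has to land on f(s) exactly.
Check: d/ds[(-8*s**2*atan(s) - 2*s - 12*atan(s) + 1)/(8*s**2 + 12)] = (-6*s**4 - 2*s**3 - 25*s**2 - 2*s - 21)/(8*s**6 + 32*s**4 + 42*s**2 + 18) = f(s).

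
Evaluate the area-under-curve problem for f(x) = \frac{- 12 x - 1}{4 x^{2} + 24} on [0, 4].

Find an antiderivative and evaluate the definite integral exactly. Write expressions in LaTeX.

A first test for any F(x): its x-derivative must equal f(x) identically.
F(x) = - \frac{3 \log{\left(x^{2} + 6 \right)}}{2} - \frac{\sqrt{6} \operatorname{atan}{\left(\frac{\sqrt{6} x}{6} \right)}}{24} is an antiderivative of f.
Check: d/dx[- \frac{3 \log{\left(x^{2} + 6 \right)}}{2} - \frac{\sqrt{6} \operatorname{atan}{\left(\frac{\sqrt{6} x}{6} \right)}}{24}] = \frac{- 12 x - 1}{4 x^{2} + 24} = f(x).
F(4) = - \frac{3 \log{\left(22 \right)}}{2} - \frac{\sqrt{6} \operatorname{atan}{\left(\frac{2 \sqrt{6}}{3} \right)}}{24}; F(0) = - \frac{3 \log{\left(6 \right)}}{2}.
Integral = F(4) - F(0) = - \frac{3 \log{\left(22 \right)}}{2} - \frac{\sqrt{6} \operatorname{atan}{\left(\frac{2 \sqrt{6}}{3} \right)}}{24} + \frac{3 \log{\left(6 \right)}}{2}.

Antiderivative: F(x) = - \frac{3 \log{\left(x^{2} + 6 \right)}}{2} - \frac{\sqrt{6} \operatorname{atan}{\left(\frac{\sqrt{6} x}{6} \right)}}{24}; value = - \frac{3 \log{\left(22 \right)}}{2} - \frac{\sqrt{6} \operatorname{atan}{\left(\frac{2 \sqrt{6}}{3} \right)}}{24} + \frac{3 \log{\left(6 \right)}}{2}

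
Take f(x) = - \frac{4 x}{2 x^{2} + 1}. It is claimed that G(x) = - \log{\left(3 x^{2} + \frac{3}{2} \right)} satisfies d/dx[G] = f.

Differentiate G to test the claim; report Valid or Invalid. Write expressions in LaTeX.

d/dx[G] = - \frac{4 x}{2 x^{2} + 1}
This equals f(x) exactly, so the claim holds.

Valid - differentiating G returns exactly f.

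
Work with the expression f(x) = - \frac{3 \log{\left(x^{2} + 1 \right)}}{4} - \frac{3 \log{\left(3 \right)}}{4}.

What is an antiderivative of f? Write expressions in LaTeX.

An antiderivative is F(x) = - \frac{3 x \log{\left(3 x^{2} + 3 \right)}}{4} + \frac{3 x}{2} - \frac{3 \operatorname{atan}{\left(x \right)}}{2}.

Since d/dx undoes antidifferentiation here, F'(x) = f(x) is required of F(x).
Check: d/dx[- \frac{3 x \log{\left(3 x^{2} + 3 \right)}}{4} + \frac{3 x}{2} - \frac{3 \operatorname{atan}{\left(x \right)}}{2}] = - \frac{3 \log{\left(x^{2} + 1 \right)}}{4} - \frac{3 \log{\left(3 \right)}}{4} = f(x).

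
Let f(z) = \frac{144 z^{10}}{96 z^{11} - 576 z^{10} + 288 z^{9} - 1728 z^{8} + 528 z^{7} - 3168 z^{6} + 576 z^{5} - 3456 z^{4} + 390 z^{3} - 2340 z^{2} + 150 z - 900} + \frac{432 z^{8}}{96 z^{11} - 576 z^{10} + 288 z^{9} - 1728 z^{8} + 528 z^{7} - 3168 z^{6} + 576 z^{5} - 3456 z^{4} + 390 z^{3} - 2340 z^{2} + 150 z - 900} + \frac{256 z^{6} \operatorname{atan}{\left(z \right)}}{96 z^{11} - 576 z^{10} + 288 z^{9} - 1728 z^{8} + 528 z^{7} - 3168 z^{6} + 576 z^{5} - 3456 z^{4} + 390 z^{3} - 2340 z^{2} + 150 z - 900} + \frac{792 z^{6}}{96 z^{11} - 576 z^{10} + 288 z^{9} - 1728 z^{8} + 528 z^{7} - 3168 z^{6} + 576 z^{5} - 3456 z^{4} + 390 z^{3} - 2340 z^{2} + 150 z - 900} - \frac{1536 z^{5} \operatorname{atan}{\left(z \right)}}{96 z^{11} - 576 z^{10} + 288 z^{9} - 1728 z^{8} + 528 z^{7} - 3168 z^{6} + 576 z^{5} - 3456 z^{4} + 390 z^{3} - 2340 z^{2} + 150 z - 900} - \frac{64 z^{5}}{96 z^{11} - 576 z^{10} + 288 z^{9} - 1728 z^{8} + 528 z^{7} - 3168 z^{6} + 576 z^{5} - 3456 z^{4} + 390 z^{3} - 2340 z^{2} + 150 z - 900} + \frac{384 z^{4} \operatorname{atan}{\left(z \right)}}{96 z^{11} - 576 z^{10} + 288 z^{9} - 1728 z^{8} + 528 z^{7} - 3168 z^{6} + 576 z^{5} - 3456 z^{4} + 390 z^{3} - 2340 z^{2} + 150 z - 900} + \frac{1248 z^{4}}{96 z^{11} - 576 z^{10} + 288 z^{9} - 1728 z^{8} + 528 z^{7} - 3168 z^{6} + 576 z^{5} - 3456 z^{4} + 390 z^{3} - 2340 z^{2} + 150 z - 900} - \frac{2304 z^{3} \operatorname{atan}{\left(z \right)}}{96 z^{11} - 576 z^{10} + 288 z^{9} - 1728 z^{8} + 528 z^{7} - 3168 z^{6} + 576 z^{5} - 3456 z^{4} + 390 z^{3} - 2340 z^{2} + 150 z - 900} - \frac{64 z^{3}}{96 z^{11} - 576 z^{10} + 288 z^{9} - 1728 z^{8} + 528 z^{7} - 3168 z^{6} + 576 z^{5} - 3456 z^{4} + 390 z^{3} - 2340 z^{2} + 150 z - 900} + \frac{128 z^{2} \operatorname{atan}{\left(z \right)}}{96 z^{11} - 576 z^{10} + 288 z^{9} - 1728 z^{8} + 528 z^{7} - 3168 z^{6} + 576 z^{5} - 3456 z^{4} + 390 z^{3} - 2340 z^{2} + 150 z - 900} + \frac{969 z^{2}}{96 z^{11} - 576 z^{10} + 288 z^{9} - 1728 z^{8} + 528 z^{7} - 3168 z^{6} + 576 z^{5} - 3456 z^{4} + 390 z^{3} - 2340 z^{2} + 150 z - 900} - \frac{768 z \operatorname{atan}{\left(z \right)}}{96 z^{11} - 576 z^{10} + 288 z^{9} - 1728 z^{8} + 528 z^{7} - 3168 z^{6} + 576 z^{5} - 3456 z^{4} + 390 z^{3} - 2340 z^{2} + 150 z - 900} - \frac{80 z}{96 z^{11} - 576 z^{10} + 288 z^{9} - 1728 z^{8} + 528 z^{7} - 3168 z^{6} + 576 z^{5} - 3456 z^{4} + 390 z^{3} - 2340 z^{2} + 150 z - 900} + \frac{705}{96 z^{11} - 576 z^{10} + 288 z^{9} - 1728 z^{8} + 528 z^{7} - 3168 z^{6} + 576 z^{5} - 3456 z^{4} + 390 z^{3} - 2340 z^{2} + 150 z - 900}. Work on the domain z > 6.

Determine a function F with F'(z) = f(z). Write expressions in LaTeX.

An antiderivative is F(z) = \frac{3 \log{\left(\frac{z}{2} - 3 \right)}}{2} - \frac{4 \operatorname{atan}{\left(z \right)}}{6 z^{4} + 6 z^{2} + \frac{15}{2}}.

The integrand splits into summands that can be handled one at a time.
Check: d/dz[\frac{3 \log{\left(\frac{z}{2} - 3 \right)}}{2} - \frac{4 \operatorname{atan}{\left(z \right)}}{6 z^{4} + 6 z^{2} + \frac{15}{2}}] = \frac{144 z^{10} + 432 z^{8} + 256 z^{6} \operatorname{atan}{\left(z \right)} + 792 z^{6} - 1536 z^{5} \operatorname{atan}{\left(z \right)} - 64 z^{5} + 384 z^{4} \operatorname{atan}{\left(z \right)} + 1248 z^{4} - 2304 z^{3} \operatorname{atan}{\left(z \right)} - 64 z^{3} + 128 z^{2} \operatorname{atan}{\left(z \right)} + 969 z^{2} - 768 z \operatorname{atan}{\left(z \right)} - 80 z + 705}{96 z^{11} - 576 z^{10} + 288 z^{9} - 1728 z^{8} + 528 z^{7} - 3168 z^{6} + 576 z^{5} - 3456 z^{4} + 390 z^{3} - 2340 z^{2} + 150 z - 900}, which equals f(z).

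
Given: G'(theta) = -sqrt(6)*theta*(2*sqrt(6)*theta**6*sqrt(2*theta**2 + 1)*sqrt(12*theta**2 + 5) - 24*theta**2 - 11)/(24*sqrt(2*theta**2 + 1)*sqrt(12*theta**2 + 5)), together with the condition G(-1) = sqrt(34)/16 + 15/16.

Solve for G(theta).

A first test for any G(theta): its theta-derivative must equal the given G'(theta).
A general antiderivative is -theta**8/16 + sqrt(theta**2 + 1/2)*sqrt(4*theta**2 + 5/3)/8 + C.
The condition gives C = sqrt(34)/16 + 15/16 - (-1/16 + sqrt(34)/16) = 1.
So G(theta) = (-3*theta**8 + sqrt(6)*sqrt(2*theta**2 + 1)*sqrt(12*theta**2 + 5) + 48)/48.
Check: d/dtheta[(-3*theta**8 + sqrt(6)*sqrt(2*theta**2 + 1)*sqrt(12*theta**2 + 5) + 48)/48] = (-12*theta**7*sqrt(2*theta**2 + 1)*sqrt(12*theta**2 + 5) + 24*sqrt(6)*theta**3 + 11*sqrt(6)*theta)/(24*sqrt(2*theta**2 + 1)*sqrt(12*theta**2 + 5)), which equals G'(theta).

G(theta) = (-3*theta**8 + sqrt(6)*sqrt(2*theta**2 + 1)*sqrt(12*theta**2 + 5) + 48)/48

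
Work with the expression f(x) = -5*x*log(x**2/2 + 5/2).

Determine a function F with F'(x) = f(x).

Recover f(x) by differentiating a candidate F(x); any mismatch rules it out.
Check: d/dx[-5*x**2*log(x**2 + 5)/2 + 5*x**2*log(2)/2 + 5*x**2/2 - 25*log(x**2 + 5)/2] = -5*x*log(x**2 + 5) + 5*x*log(2), which equals f(x).

An antiderivative is F(x) = -5*x**2*log(x**2 + 5)/2 + 5*x**2*log(2)/2 + 5*x**2/2 - 25*log(x**2 + 5)/2.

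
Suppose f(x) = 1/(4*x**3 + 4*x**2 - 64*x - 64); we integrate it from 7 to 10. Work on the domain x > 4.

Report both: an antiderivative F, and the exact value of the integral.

The denominator factors as 4*(x - 4)*(x + 1)*(x + 4); partial fractions split f into directly integrable pieces: 1/(96*(x + 4)) - 1/(60*(x + 1)) + 1/(160*(x - 4)).
F(x) = log(x - 4)/160 - log(x + 1)/60 + log(x + 4)/96 is an antiderivative of f.
Check: d/dx[log(x - 4)/160 - log(x + 1)/60 + log(x + 4)/96] = 1/(4*x**3 + 4*x**2 - 64*x - 64) = f(x).
F(10) = -log(11)/60 + log(6)/160 + log(14)/96; F(7) = -log(8)/60 + log(3)/160 + log(11)/96.
Integral = F(10) - F(7) = -13*log(11)/480 - log(3)/160 + log(6)/160 + log(14)/96 + log(8)/60.

Antiderivative: F(x) = log(x - 4)/160 - log(x + 1)/60 + log(x + 4)/96; value = -13*log(11)/480 - log(3)/160 + log(6)/160 + log(14)/96 + log(8)/60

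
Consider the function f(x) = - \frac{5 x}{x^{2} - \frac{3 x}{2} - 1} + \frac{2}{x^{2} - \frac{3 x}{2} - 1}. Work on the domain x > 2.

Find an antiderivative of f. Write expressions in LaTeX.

The denominator factors as \left(x - 2\right) \left(2 x + 1\right); partial fractions split f into directly integrable pieces: - \frac{18}{5 \left(2 x + 1\right)} - \frac{16}{5 \left(x - 2\right)}.
Check: d/dx[\frac{- 16 \log{\left(x - 2 \right)} - 9 \log{\left(x + \frac{1}{2} \right)}}{5}] = \frac{4 - 10 x}{2 x^{2} - 3 x - 2}, which equals f(x).

An antiderivative is F(x) = \frac{- 16 \log{\left(x - 2 \right)} - 9 \log{\left(x + \frac{1}{2} \right)}}{5}.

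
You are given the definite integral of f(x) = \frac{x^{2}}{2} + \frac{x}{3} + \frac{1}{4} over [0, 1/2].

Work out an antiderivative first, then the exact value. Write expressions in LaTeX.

The integrand splits into summands that can be handled one at a time.
F(x) = \frac{x \left(2 x^{2} + 2 x + 3\right)}{12} is an antiderivative of f.
Check: d/dx[\frac{x \left(2 x^{2} + 2 x + 3\right)}{12}] = \frac{x^{2}}{2} + \frac{x}{3} + \frac{1}{4} = f(x).
F(1/2) = \frac{3}{16}; F(0) = 0.
Integral = F(1/2) - F(0) = \frac{3}{16}.

Antiderivative: F(x) = \frac{x \left(2 x^{2} + 2 x + 3\right)}{12}; value = \frac{3}{16}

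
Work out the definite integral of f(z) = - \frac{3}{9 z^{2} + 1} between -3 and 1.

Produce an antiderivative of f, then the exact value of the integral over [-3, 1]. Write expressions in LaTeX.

Since d/dz undoes antidifferentiation here, F'(z) = f(z) is required of F(z).
F(z) = - \operatorname{atan}{\left(3 z \right)} is an antiderivative of f.
Check: d/dz[- \operatorname{atan}{\left(3 z \right)}] = - \frac{3}{9 z^{2} + 1} = f(z).
F(1) = - \operatorname{atan}{\left(3 \right)}; F(-3) = \operatorname{atan}{\left(9 \right)}.
Integral = F(1) - F(-3) = - \operatorname{atan}{\left(9 \right)} - \operatorname{atan}{\left(3 \right)}.

Antiderivative: F(z) = - \operatorname{atan}{\left(3 z \right)}; value = - \operatorname{atan}{\left(9 \right)} - \operatorname{atan}{\left(3 \right)}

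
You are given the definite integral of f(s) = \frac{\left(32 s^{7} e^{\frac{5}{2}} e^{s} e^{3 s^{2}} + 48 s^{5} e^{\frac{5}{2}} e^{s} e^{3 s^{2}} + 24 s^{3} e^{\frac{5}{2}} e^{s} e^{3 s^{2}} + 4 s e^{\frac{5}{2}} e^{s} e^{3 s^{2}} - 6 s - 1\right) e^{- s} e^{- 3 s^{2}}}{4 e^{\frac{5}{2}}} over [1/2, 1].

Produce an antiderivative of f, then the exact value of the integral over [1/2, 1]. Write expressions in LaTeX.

Antiderivative: F(s) = \frac{16 s^{8} + 32 s^{6} + 24 s^{4} + 8 s^{2} + 1 + \frac{4 e^{- s} e^{- 3 s^{2}}}{e^{\frac{5}{2}}}}{16}; value = - \frac{1}{4 e^{\frac{15}{4}}} + \frac{1}{4 e^{\frac{13}{2}}} + \frac{1215}{256}

An antiderivative F(s) passes only if d/ds[F] lands on f(s) exactly.
F(s) = \frac{16 s^{8} + 32 s^{6} + 24 s^{4} + 8 s^{2} + 1 + \frac{4 e^{- s} e^{- 3 s^{2}}}{e^{\frac{5}{2}}}}{16} is an antiderivative of f.
Check: d/ds[\frac{16 s^{8} + 32 s^{6} + 24 s^{4} + 8 s^{2} + 1 + \frac{4 e^{- s} e^{- 3 s^{2}}}{e^{\frac{5}{2}}}}{16}] = \frac{\left(32 s^{7} e^{\frac{5}{2}} e^{s} e^{3 s^{2}} + 48 s^{5} e^{\frac{5}{2}} e^{s} e^{3 s^{2}} + 24 s^{3} e^{\frac{5}{2}} e^{s} e^{3 s^{2}} + 4 s e^{\frac{5}{2}} e^{s} e^{3 s^{2}} - 6 s - 1\right) e^{- s} e^{- 3 s^{2}}}{4 e^{\frac{5}{2}}} = f(s).
F(1) = \frac{1}{4 e^{\frac{13}{2}}} + \frac{81}{16}; F(1/2) = \frac{1}{4 e^{\frac{15}{4}}} + \frac{81}{256}.
Integral = F(1) - F(1/2) = - \frac{1}{4 e^{\frac{15}{4}}} + \frac{1}{4 e^{\frac{13}{2}}} + \frac{1215}{256}.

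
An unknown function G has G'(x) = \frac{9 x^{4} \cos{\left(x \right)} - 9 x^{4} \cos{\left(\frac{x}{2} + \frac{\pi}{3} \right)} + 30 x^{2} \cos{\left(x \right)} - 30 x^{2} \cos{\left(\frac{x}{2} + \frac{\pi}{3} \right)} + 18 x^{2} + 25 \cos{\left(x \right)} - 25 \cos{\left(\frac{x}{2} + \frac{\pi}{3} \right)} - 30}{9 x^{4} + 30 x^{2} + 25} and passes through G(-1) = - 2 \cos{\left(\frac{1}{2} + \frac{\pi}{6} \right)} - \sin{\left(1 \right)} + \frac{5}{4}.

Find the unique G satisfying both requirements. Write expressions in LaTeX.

G(x) = - \frac{2 x}{x^{2} + \frac{5}{3}} + \sin{\left(x \right)} - 2 \sin{\left(\frac{x}{2} + \frac{\pi}{3} \right)} + \frac{1}{2}

Any candidate G(x) must reproduce the stated G'(x) exactly.
A general antiderivative is - \frac{2 x}{x^{2} + \frac{5}{3}} + \sin{\left(x \right)} - 2 \sin{\left(\frac{x}{2} + \frac{\pi}{3} \right)} + C.
The condition gives C = - 2 \cos{\left(\frac{1}{2} + \frac{\pi}{6} \right)} - \sin{\left(1 \right)} + \frac{5}{4} - (- 2 \cos{\left(\frac{1}{2} + \frac{\pi}{6} \right)} - \sin{\left(1 \right)} + \frac{3}{4}) = \frac{1}{2}.
So G(x) = - \frac{2 x}{x^{2} + \frac{5}{3}} + \sin{\left(x \right)} - 2 \sin{\left(\frac{x}{2} + \frac{\pi}{3} \right)} + \frac{1}{2}.
Check: d/dx[- \frac{2 x}{x^{2} + \frac{5}{3}} + \sin{\left(x \right)} - 2 \sin{\left(\frac{x}{2} + \frac{\pi}{3} \right)} + \frac{1}{2}] = \frac{9 x^{4} \cos{\left(x \right)} - 9 x^{4} \cos{\left(\frac{x}{2} + \frac{\pi}{3} \right)} + 30 x^{2} \cos{\left(x \right)} - 30 x^{2} \cos{\left(\frac{x}{2} + \frac{\pi}{3} \right)} + 18 x^{2} + 25 \cos{\left(x \right)} - 25 \cos{\left(\frac{x}{2} + \frac{\pi}{3} \right)} - 30}{9 x^{4} + 30 x^{2} + 25} = G'(x).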